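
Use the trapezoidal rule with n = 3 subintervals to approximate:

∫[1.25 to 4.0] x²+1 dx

f(x) = x²+1
a = 1.25, b = 4.0, n = 3
h = (b - a)/n = 0.916667

Trapezoidal rule: (h/2)[f(x₀) + 2f(x₁) + 2f(x₂) + ... + f(xₙ)]

x_0 = 1.2500, f(x_0) = 2.562500, coefficient = 1
x_1 = 2.1667, f(x_1) = 5.694444, coefficient = 2
x_2 = 3.0833, f(x_2) = 10.506944, coefficient = 2
x_3 = 4.0000, f(x_3) = 17.000000, coefficient = 1

I ≈ (0.916667/2) × 51.965278 = 23.817419
Exact value: 23.432292
Error: 0.385127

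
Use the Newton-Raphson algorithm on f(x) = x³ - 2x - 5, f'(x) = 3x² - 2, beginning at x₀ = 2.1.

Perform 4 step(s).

f(x) = x³ - 2x - 5
f'(x) = 3x² - 2
x₀ = 2.1

Newton-Raphson formula: x_{n+1} = x_n - f(x_n)/f'(x_n)

Iteration 1:
  f(2.100000) = 0.061000
  f'(2.100000) = 11.230000
  x_1 = 2.100000 - 0.061000/11.230000 = 2.094568
Iteration 2:
  f(2.094568) = 0.000186
  f'(2.094568) = 11.161647
  x_2 = 2.094568 - 0.000186/11.161647 = 2.094551
Iteration 3:
  f(2.094551) = 0.000000
  f'(2.094551) = 11.161438
  x_3 = 2.094551 - 0.000000/11.161438 = 2.094551
Iteration 4:
  f(2.094551) = 0.000000
  f'(2.094551) = 11.161438
  x_4 = 2.094551 - 0.000000/11.161438 = 2.094551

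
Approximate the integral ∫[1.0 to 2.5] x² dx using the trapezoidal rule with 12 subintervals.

f(x) = x²
a = 1.0, b = 2.5, n = 12
h = (b - a)/n = 0.125000

Trapezoidal rule: (h/2)[f(x₀) + 2f(x₁) + 2f(x₂) + ... + f(xₙ)]

x_0 = 1.0000, f(x_0) = 1.000000, coefficient = 1
x_1 = 1.1250, f(x_1) = 1.265625, coefficient = 2
x_2 = 1.2500, f(x_2) = 1.562500, coefficient = 2
x_3 = 1.3750, f(x_3) = 1.890625, coefficient = 2
x_4 = 1.5000, f(x_4) = 2.250000, coefficient = 2
x_5 = 1.6250, f(x_5) = 2.640625, coefficient = 2
x_6 = 1.7500, f(x_6) = 3.062500, coefficient = 2
x_7 = 1.8750, f(x_7) = 3.515625, coefficient = 2
x_8 = 2.0000, f(x_8) = 4.000000, coefficient = 2
x_9 = 2.1250, f(x_9) = 4.515625, coefficient = 2
x_10 = 2.2500, f(x_10) = 5.062500, coefficient = 2
x_11 = 2.3750, f(x_11) = 5.640625, coefficient = 2
x_12 = 2.5000, f(x_12) = 6.250000, coefficient = 1

I ≈ (0.125000/2) × 78.062500 = 4.878906
Exact value: 4.875000
Error: 0.003906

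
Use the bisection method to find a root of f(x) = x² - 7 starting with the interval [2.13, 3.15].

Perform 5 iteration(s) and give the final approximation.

f(x) = x² - 7
Initial interval: [2.13, 3.15]

Iteration 1:
  c_1 = (2.130000 + 3.150000)/2 = 2.640000
  f(c_1) = f(2.640000) = -0.030400
  f(a) × f(c) ≥ 0, new interval: [2.640000, 3.150000]
Iteration 2:
  c_2 = (2.640000 + 3.150000)/2 = 2.895000
  f(c_2) = f(2.895000) = 1.381025
  f(a) × f(c) < 0, new interval: [2.640000, 2.895000]
Iteration 3:
  c_3 = (2.640000 + 2.895000)/2 = 2.767500
  f(c_3) = f(2.767500) = 0.659056
  f(a) × f(c) < 0, new interval: [2.640000, 2.767500]
Iteration 4:
  c_4 = (2.640000 + 2.767500)/2 = 2.703750
  f(c_4) = f(2.703750) = 0.310264
  f(a) × f(c) < 0, new interval: [2.640000, 2.703750]
Iteration 5:
  c_5 = (2.640000 + 2.703750)/2 = 2.671875
  f(c_5) = f(2.671875) = 0.138916
  f(a) × f(c) < 0, new interval: [2.640000, 2.671875]

After 5 iteration(s), the approximation is c_5 = 2.671875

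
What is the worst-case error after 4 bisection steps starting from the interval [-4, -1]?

Bisection error bound: |error| ≤ (b-a)/2^n
|error| ≤ (-1 - (-4))/2^4 = 3/2^4
|error| ≤ 0.1875000000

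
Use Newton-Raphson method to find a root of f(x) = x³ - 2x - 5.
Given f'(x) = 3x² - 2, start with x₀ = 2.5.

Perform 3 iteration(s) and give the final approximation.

f(x) = x³ - 2x - 5
f'(x) = 3x² - 2
x₀ = 2.5

Newton-Raphson formula: x_{n+1} = x_n - f(x_n)/f'(x_n)

Iteration 1:
  f(2.500000) = 5.625000
  f'(2.500000) = 16.750000
  x_1 = 2.500000 - 5.625000/16.750000 = 2.164179
Iteration 2:
  f(2.164179) = 0.807945
  f'(2.164179) = 12.051014
  x_2 = 2.164179 - 0.807945/12.051014 = 2.097135
Iteration 3:
  f(2.097135) = 0.028882
  f'(2.097135) = 11.193930
  x_3 = 2.097135 - 0.028882/11.193930 = 2.094555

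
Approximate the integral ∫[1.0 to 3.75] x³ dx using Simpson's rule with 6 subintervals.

f(x) = x³
a = 1.0, b = 3.75, n = 6
h = (b - a)/n = 0.458333

Simpson's rule: (h/3)[f(x₀) + 4f(x₁) + 2f(x₂) + ... + f(xₙ)]

x_0 = 1.0000, f(x_0) = 1.000000, coefficient = 1
x_1 = 1.4583, f(x_1) = 3.101490, coefficient = 4
x_2 = 1.9167, f(x_2) = 7.041088, coefficient = 2
x_3 = 2.3750, f(x_3) = 13.396484, coefficient = 4
x_4 = 2.8333, f(x_4) = 22.745370, coefficient = 2
x_5 = 3.2917, f(x_5) = 35.665437, coefficient = 4
x_6 = 3.7500, f(x_6) = 52.734375, coefficient = 1

I ≈ (0.458333/3) × 321.960938 = 49.188477
Exact value: 49.188477
Error: 0.000000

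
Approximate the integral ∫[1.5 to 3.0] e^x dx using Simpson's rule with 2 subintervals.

f(x) = e^x
a = 1.5, b = 3.0, n = 2
h = (b - a)/n = 0.750000

Simpson's rule: (h/3)[f(x₀) + 4f(x₁) + 2f(x₂) + ... + f(xₙ)]

x_0 = 1.5000, f(x_0) = 4.481689, coefficient = 1
x_1 = 2.2500, f(x_1) = 9.487736, coefficient = 4
x_2 = 3.0000, f(x_2) = 20.085537, coefficient = 1

I ≈ (0.750000/3) × 62.518169 = 15.629542
Exact value: 15.603848
Error: 0.025694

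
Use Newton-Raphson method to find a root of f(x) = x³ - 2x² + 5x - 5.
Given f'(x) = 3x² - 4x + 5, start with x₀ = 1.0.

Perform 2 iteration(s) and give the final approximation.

f(x) = x³ - 2x² + 5x - 5
f'(x) = 3x² - 4x + 5
x₀ = 1.0

Newton-Raphson formula: x_{n+1} = x_n - f(x_n)/f'(x_n)

Iteration 1:
  f(1.000000) = -1.000000
  f'(1.000000) = 4.000000
  x_1 = 1.000000 - (-1.000000)/4.000000 = 1.250000
Iteration 2:
  f(1.250000) = 0.078125
  f'(1.250000) = 4.687500
  x_2 = 1.250000 - 0.078125/4.687500 = 1.233333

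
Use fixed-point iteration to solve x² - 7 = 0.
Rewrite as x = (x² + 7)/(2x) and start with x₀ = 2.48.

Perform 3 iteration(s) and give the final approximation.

Equation: x² - 7 = 0
Fixed-point form: x = (x² + 7)/(2x)
x₀ = 2.48

x_1 = g(2.480000) = 2.651290
x_2 = g(2.651290) = 2.645757
x_3 = g(2.645757) = 2.645751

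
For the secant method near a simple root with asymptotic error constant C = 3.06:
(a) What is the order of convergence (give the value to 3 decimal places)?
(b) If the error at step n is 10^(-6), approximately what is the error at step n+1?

(a) Secant method has superlinear convergence with order φ = (1+√5)/2 ≈ 1.618.
    This means |e_{n+1}| ≈ C|e_n|^1.618.

(b) With |e_n| = 10^(-6) and C = 3.06:
    |e_{n+1}| ≈ 3.06 × (10^(-6))^1.618 = 3.06 × 10^(-9.71)

(a) ≈ 1.618 (golden ratio); (b) |e_{n+1}| ≈ 5.991e-10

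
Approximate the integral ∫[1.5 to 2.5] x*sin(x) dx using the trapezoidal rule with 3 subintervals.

f(x) = x*sin(x)
a = 1.5, b = 2.5, n = 3
h = (b - a)/n = 0.333333

Trapezoidal rule: (h/2)[f(x₀) + 2f(x₁) + 2f(x₂) + ... + f(xₙ)]

x_0 = 1.5000, f(x_0) = 1.496242, coefficient = 1
x_1 = 1.8333, f(x_1) = 1.770514, coefficient = 2
x_2 = 2.1667, f(x_2) = 1.793264, coefficient = 2
x_3 = 2.5000, f(x_3) = 1.496180, coefficient = 1

I ≈ (0.333333/2) × 10.119978 = 1.686663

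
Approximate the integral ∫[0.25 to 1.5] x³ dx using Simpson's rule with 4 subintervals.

f(x) = x³
a = 0.25, b = 1.5, n = 4
h = (b - a)/n = 0.312500

Simpson's rule: (h/3)[f(x₀) + 4f(x₁) + 2f(x₂) + ... + f(xₙ)]

x_0 = 0.2500, f(x_0) = 0.015625, coefficient = 1
x_1 = 0.5625, f(x_1) = 0.177979, coefficient = 4
x_2 = 0.8750, f(x_2) = 0.669922, coefficient = 2
x_3 = 1.1875, f(x_3) = 1.674561, coefficient = 4
x_4 = 1.5000, f(x_4) = 3.375000, coefficient = 1

I ≈ (0.312500/3) × 12.140625 = 1.264648
Exact value: 1.264648
Error: 0.000000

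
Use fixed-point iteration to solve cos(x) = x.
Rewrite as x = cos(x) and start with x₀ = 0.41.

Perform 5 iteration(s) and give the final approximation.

Equation: cos(x) = x
Fixed-point form: x = cos(x)
x₀ = 0.41

x_1 = g(0.410000) = 0.917121
x_2 = g(0.917121) = 0.608108
x_3 = g(0.608108) = 0.820730
x_4 = g(0.820730) = 0.681687
x_5 = g(0.681687) = 0.776511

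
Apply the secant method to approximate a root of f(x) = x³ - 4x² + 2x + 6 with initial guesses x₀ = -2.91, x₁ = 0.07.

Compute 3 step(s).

f(x) = x³ - 4x² + 2x + 6
x₀ = -2.91, x₁ = 0.07

Secant formula: x_{n+1} = x_n - f(x_n)(x_n - x_{n-1})/(f(x_n) - f(x_{n-1}))

Iteration 1:
  f(-2.910000) = -58.334571
  f(0.070000) = 6.120743
  x_2 = 0.070000 - 6.120743×(0.070000 - (-2.910000))/(6.120743 - (-58.334571))
       = -0.212984
Iteration 2:
  f(0.070000) = 6.120743
  f(-0.212984) = 5.382922
  x_3 = -0.212984 - 5.382922×(-0.212984 - 0.070000)/(5.382922 - 6.120743)
       = -2.277551
Iteration 3:
  f(-0.212984) = 5.382922
  f(-2.277551) = -31.118253
  x_4 = -2.277551 - (-31.118253)×(-2.277551 - (-0.212984))/(-31.118253 - 5.382922)
       = -0.517451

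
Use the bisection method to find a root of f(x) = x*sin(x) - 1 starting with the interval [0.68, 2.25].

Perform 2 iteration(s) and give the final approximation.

f(x) = x*sin(x) - 1
Initial interval: [0.68, 2.25]

Iteration 1:
  c_1 = (0.680000 + 2.250000)/2 = 1.465000
  f(c_1) = f(1.465000) = 0.456809
  f(a) × f(c) < 0, new interval: [0.680000, 1.465000]
Iteration 2:
  c_2 = (0.680000 + 1.465000)/2 = 1.072500
  f(c_2) = f(1.072500) = -0.057918
  f(a) × f(c) ≥ 0, new interval: [1.072500, 1.465000]

After 2 iteration(s), the approximation is c_2 = 1.072500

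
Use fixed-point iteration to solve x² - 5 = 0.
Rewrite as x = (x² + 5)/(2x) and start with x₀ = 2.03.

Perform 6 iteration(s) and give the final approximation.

Equation: x² - 5 = 0
Fixed-point form: x = (x² + 5)/(2x)
x₀ = 2.03

x_1 = g(2.030000) = 2.246527
x_2 = g(2.246527) = 2.236092
x_3 = g(2.236092) = 2.236068
x_4 = g(2.236068) = 2.236068
x_5 = g(2.236068) = 2.236068
x_6 = g(2.236068) = 2.236068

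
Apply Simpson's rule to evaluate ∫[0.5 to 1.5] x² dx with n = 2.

f(x) = x²
a = 0.5, b = 1.5, n = 2
h = (b - a)/n = 0.500000

Simpson's rule: (h/3)[f(x₀) + 4f(x₁) + 2f(x₂) + ... + f(xₙ)]

x_0 = 0.5000, f(x_0) = 0.250000, coefficient = 1
x_1 = 1.0000, f(x_1) = 1.000000, coefficient = 4
x_2 = 1.5000, f(x_2) = 2.250000, coefficient = 1

I ≈ (0.500000/3) × 6.500000 = 1.083333
Exact value: 1.083333
Error: 0.000000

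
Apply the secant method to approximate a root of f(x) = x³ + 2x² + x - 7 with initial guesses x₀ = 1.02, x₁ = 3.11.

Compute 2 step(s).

f(x) = x³ + 2x² + x - 7
x₀ = 1.02, x₁ = 3.11

Secant formula: x_{n+1} = x_n - f(x_n)(x_n - x_{n-1})/(f(x_n) - f(x_{n-1}))

Iteration 1:
  f(1.020000) = -2.837992
  f(3.110000) = 45.534431
  x_2 = 3.110000 - 45.534431×(3.110000 - 1.020000)/(45.534431 - (-2.837992))
       = 1.142620
Iteration 2:
  f(3.110000) = 45.534431
  f(1.142620) = -1.754441
  x_3 = 1.142620 - (-1.754441)×(1.142620 - 3.110000)/(-1.754441 - 45.534431)
       = 1.215610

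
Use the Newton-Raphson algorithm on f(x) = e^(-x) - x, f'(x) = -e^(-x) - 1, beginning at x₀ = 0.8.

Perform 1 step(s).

f(x) = e^(-x) - x
f'(x) = -e^(-x) - 1
x₀ = 0.8

Newton-Raphson formula: x_{n+1} = x_n - f(x_n)/f'(x_n)

Iteration 1:
  f(0.800000) = -0.350671
  f'(0.800000) = -1.449329
  x_1 = 0.800000 - (-0.350671)/(-1.449329) = 0.558046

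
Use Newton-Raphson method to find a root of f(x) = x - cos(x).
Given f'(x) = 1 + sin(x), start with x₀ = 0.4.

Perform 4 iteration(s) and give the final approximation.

f(x) = x - cos(x)
f'(x) = 1 + sin(x)
x₀ = 0.4

Newton-Raphson formula: x_{n+1} = x_n - f(x_n)/f'(x_n)

Iteration 1:
  f(0.400000) = -0.521061
  f'(0.400000) = 1.389418
  x_1 = 0.400000 - (-0.521061)/1.389418 = 0.775021
Iteration 2:
  f(0.775021) = 0.060615
  f'(0.775021) = 1.699731
  x_2 = 0.775021 - 0.060615/1.699731 = 0.739360
Iteration 3:
  f(0.739360) = 0.000460
  f'(0.739360) = 1.673815
  x_3 = 0.739360 - 0.000460/1.673815 = 0.739085
Iteration 4:
  f(0.739085) = 0.000000
  f'(0.739085) = 1.673612
  x_4 = 0.739085 - 0.000000/1.673612 = 0.739085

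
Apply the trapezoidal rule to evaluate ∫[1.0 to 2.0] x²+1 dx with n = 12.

f(x) = x²+1
a = 1.0, b = 2.0, n = 12
h = (b - a)/n = 0.083333

Trapezoidal rule: (h/2)[f(x₀) + 2f(x₁) + 2f(x₂) + ... + f(xₙ)]

x_0 = 1.0000, f(x_0) = 2.000000, coefficient = 1
x_1 = 1.0833, f(x_1) = 2.173611, coefficient = 2
x_2 = 1.1667, f(x_2) = 2.361111, coefficient = 2
x_3 = 1.2500, f(x_3) = 2.562500, coefficient = 2
x_4 = 1.3333, f(x_4) = 2.777778, coefficient = 2
x_5 = 1.4167, f(x_5) = 3.006944, coefficient = 2
x_6 = 1.5000, f(x_6) = 3.250000, coefficient = 2
x_7 = 1.5833, f(x_7) = 3.506944, coefficient = 2
x_8 = 1.6667, f(x_8) = 3.777778, coefficient = 2
x_9 = 1.7500, f(x_9) = 4.062500, coefficient = 2
x_10 = 1.8333, f(x_10) = 4.361111, coefficient = 2
x_11 = 1.9167, f(x_11) = 4.673611, coefficient = 2
x_12 = 2.0000, f(x_12) = 5.000000, coefficient = 1

I ≈ (0.083333/2) × 80.027778 = 3.334491
Exact value: 3.333333
Error: 0.001157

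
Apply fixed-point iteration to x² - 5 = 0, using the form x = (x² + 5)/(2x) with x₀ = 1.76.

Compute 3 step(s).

Equation: x² - 5 = 0
Fixed-point form: x = (x² + 5)/(2x)
x₀ = 1.76

x_1 = g(1.760000) = 2.300455
x_2 = g(2.300455) = 2.236969
x_3 = g(2.236969) = 2.236068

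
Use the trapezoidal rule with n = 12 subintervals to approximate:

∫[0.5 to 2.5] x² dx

f(x) = x²
a = 0.5, b = 2.5, n = 12
h = (b - a)/n = 0.166667

Trapezoidal rule: (h/2)[f(x₀) + 2f(x₁) + 2f(x₂) + ... + f(xₙ)]

x_0 = 0.5000, f(x_0) = 0.250000, coefficient = 1
x_1 = 0.6667, f(x_1) = 0.444444, coefficient = 2
x_2 = 0.8333, f(x_2) = 0.694444, coefficient = 2
x_3 = 1.0000, f(x_3) = 1.000000, coefficient = 2
x_4 = 1.1667, f(x_4) = 1.361111, coefficient = 2
x_5 = 1.3333, f(x_5) = 1.777778, coefficient = 2
x_6 = 1.5000, f(x_6) = 2.250000, coefficient = 2
x_7 = 1.6667, f(x_7) = 2.777778, coefficient = 2
x_8 = 1.8333, f(x_8) = 3.361111, coefficient = 2
x_9 = 2.0000, f(x_9) = 4.000000, coefficient = 2
x_10 = 2.1667, f(x_10) = 4.694444, coefficient = 2
x_11 = 2.3333, f(x_11) = 5.444444, coefficient = 2
x_12 = 2.5000, f(x_12) = 6.250000, coefficient = 1

I ≈ (0.166667/2) × 62.111111 = 5.175926
Exact value: 5.166667
Error: 0.009259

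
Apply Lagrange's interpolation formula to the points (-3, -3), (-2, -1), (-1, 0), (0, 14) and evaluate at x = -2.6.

Lagrange interpolation formula:
P(x) = Σ yᵢ × Lᵢ(x)
where Lᵢ(x) = Π_{j≠i} (x - xⱼ)/(xᵢ - xⱼ)

L_0(-2.6) = (-2.6 - (-2))/(-3 - (-2)) × (-2.6 - (-1))/(-3 - (-1)) × (-2.6 - 0)/(-3 - 0) = 0.416000
L_1(-2.6) = (-2.6 - (-3))/(-2 - (-3)) × (-2.6 - (-1))/(-2 - (-1)) × (-2.6 - 0)/(-2 - 0) = 0.832000
L_2(-2.6) = (-2.6 - (-3))/(-1 - (-3)) × (-2.6 - (-2))/(-1 - (-2)) × (-2.6 - 0)/(-1 - 0) = -0.312000
L_3(-2.6) = (-2.6 - (-3))/(0 - (-3)) × (-2.6 - (-2))/(0 - (-2)) × (-2.6 - (-1))/(0 - (-1)) = 0.064000

P(-2.6) = (-3)×L_0(-2.6) + (-1)×L_1(-2.6) + 0×L_2(-2.6) + 14×L_3(-2.6)
P(-2.6) = -1.184000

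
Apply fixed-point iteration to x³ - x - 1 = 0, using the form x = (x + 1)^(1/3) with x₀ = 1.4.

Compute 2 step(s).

Equation: x³ - x - 1 = 0
Fixed-point form: x = (x + 1)^(1/3)
x₀ = 1.4

x_1 = g(1.400000) = 1.338866
x_2 = g(1.338866) = 1.327400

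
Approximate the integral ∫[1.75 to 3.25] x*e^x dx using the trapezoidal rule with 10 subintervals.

f(x) = x*e^x
a = 1.75, b = 3.25, n = 10
h = (b - a)/n = 0.150000

Trapezoidal rule: (h/2)[f(x₀) + 2f(x₁) + 2f(x₂) + ... + f(xₙ)]

x_0 = 1.7500, f(x_0) = 10.070555, coefficient = 1
x_1 = 1.9000, f(x_1) = 12.703199, coefficient = 2
x_2 = 2.0500, f(x_2) = 15.924197, coefficient = 2
x_3 = 2.2000, f(x_3) = 19.855030, coefficient = 2
x_4 = 2.3500, f(x_4) = 24.641089, coefficient = 2
x_5 = 2.5000, f(x_5) = 30.456235, coefficient = 2
x_6 = 2.6500, f(x_6) = 37.508202, coefficient = 2
x_7 = 2.8000, f(x_7) = 46.045011, coefficient = 2
x_8 = 2.9500, f(x_8) = 56.362563, coefficient = 2
x_9 = 3.1000, f(x_9) = 68.813649, coefficient = 2
x_10 = 3.2500, f(x_10) = 83.818605, coefficient = 1

I ≈ (0.150000/2) × 718.507511 = 53.888063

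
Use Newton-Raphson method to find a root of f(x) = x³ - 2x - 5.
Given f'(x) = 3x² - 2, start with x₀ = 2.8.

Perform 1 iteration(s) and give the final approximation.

f(x) = x³ - 2x - 5
f'(x) = 3x² - 2
x₀ = 2.8

Newton-Raphson formula: x_{n+1} = x_n - f(x_n)/f'(x_n)

Iteration 1:
  f(2.800000) = 11.352000
  f'(2.800000) = 21.520000
  x_1 = 2.800000 - 11.352000/21.520000 = 2.272491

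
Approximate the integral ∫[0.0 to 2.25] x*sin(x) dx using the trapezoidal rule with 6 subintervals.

f(x) = x*sin(x)
a = 0.0, b = 2.25, n = 6
h = (b - a)/n = 0.375000

Trapezoidal rule: (h/2)[f(x₀) + 2f(x₁) + 2f(x₂) + ... + f(xₙ)]

x_0 = 0.0000, f(x_0) = 0.000000, coefficient = 1
x_1 = 0.3750, f(x_1) = 0.137352, coefficient = 2
x_2 = 0.7500, f(x_2) = 0.511229, coefficient = 2
x_3 = 1.1250, f(x_3) = 1.015051, coefficient = 2
x_4 = 1.5000, f(x_4) = 1.496242, coefficient = 2
x_5 = 1.8750, f(x_5) = 1.788911, coefficient = 2
x_6 = 2.2500, f(x_6) = 1.750665, coefficient = 1

I ≈ (0.375000/2) × 11.648236 = 2.184044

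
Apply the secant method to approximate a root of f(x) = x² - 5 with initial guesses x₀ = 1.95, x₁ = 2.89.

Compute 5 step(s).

f(x) = x² - 5
x₀ = 1.95, x₁ = 2.89

Secant formula: x_{n+1} = x_n - f(x_n)(x_n - x_{n-1})/(f(x_n) - f(x_{n-1}))

Iteration 1:
  f(1.950000) = -1.197500
  f(2.890000) = 3.352100
  x_2 = 2.890000 - 3.352100×(2.890000 - 1.950000)/(3.352100 - (-1.197500))
       = 2.197417
Iteration 2:
  f(2.890000) = 3.352100
  f(2.197417) = -0.171357
  x_3 = 2.197417 - (-0.171357)×(2.197417 - 2.890000)/(-0.171357 - 3.352100)
       = 2.231100
Iteration 3:
  f(2.197417) = -0.171357
  f(2.231100) = -0.022193
  x_4 = 2.231100 - (-0.022193)×(2.231100 - 2.197417)/(-0.022193 - (-0.171357))
       = 2.236111
Iteration 4:
  f(2.231100) = -0.022193
  f(2.236111) = 0.000194
  x_5 = 2.236111 - 0.000194×(2.236111 - 2.231100)/(0.000194 - (-0.022193))
       = 2.236068
Iteration 5:
  f(2.236111) = 0.000194
  f(2.236068) = 0.000000
  x_6 = 2.236068 - 0.000000×(2.236068 - 2.236111)/(0.000000 - 0.000194)
       = 2.236068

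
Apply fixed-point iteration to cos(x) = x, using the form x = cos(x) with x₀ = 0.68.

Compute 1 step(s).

Equation: cos(x) = x
Fixed-point form: x = cos(x)
x₀ = 0.68

x_1 = g(0.680000) = 0.777573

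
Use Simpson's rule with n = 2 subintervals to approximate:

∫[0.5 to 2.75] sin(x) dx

f(x) = sin(x)
a = 0.5, b = 2.75, n = 2
h = (b - a)/n = 1.125000

Simpson's rule: (h/3)[f(x₀) + 4f(x₁) + 2f(x₂) + ... + f(xₙ)]

x_0 = 0.5000, f(x_0) = 0.479426, coefficient = 1
x_1 = 1.6250, f(x_1) = 0.998531, coefficient = 4
x_2 = 2.7500, f(x_2) = 0.381661, coefficient = 1

I ≈ (1.125000/3) × 4.855212 = 1.820704
Exact value: 1.801885
Error: 0.018820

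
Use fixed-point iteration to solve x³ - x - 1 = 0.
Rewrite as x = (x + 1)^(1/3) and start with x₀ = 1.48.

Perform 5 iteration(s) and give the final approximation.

Equation: x³ - x - 1 = 0
Fixed-point form: x = (x + 1)^(1/3)
x₀ = 1.48

x_1 = g(1.480000) = 1.353580
x_2 = g(1.353580) = 1.330178
x_3 = g(1.330178) = 1.325754
x_4 = g(1.325754) = 1.324915
x_5 = g(1.324915) = 1.324755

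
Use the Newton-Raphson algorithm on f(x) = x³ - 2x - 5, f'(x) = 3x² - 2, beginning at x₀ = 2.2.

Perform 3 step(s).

f(x) = x³ - 2x - 5
f'(x) = 3x² - 2
x₀ = 2.2

Newton-Raphson formula: x_{n+1} = x_n - f(x_n)/f'(x_n)

Iteration 1:
  f(2.200000) = 1.248000
  f'(2.200000) = 12.520000
  x_1 = 2.200000 - 1.248000/12.520000 = 2.100319
Iteration 2:
  f(2.100319) = 0.064589
  f'(2.100319) = 11.234026
  x_2 = 2.100319 - 0.064589/11.234026 = 2.094570
Iteration 3:
  f(2.094570) = 0.000208
  f'(2.094570) = 11.161672
  x_3 = 2.094570 - 0.000208/11.161672 = 2.094551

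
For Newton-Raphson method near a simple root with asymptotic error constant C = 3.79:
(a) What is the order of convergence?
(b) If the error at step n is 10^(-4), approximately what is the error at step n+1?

(a) Newton-Raphson has quadratic (order 2) convergence near simple roots.
    This means |e_{n+1}| ≈ C|e_n|².

(b) With |e_n| = 10^(-4) and C = 3.79:
    |e_{n+1}| ≈ 3.79 × (10^(-4))² = 3.79 × 10^(-8)

(a) 2 (quadratic); (b) |e_{n+1}| ≈ 3.790e-08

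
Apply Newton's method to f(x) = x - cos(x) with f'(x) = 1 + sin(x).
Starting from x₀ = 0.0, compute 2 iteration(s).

f(x) = x - cos(x)
f'(x) = 1 + sin(x)
x₀ = 0.0

Newton-Raphson formula: x_{n+1} = x_n - f(x_n)/f'(x_n)

Iteration 1:
  f(0.000000) = -1.000000
  f'(0.000000) = 1.000000
  x_1 = 0.000000 - (-1.000000)/1.000000 = 1.000000
Iteration 2:
  f(1.000000) = 0.459698
  f'(1.000000) = 1.841471
  x_2 = 1.000000 - 0.459698/1.841471 = 0.750364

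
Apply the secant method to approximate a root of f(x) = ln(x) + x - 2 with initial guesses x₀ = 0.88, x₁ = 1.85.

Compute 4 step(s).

f(x) = ln(x) + x - 2
x₀ = 0.88, x₁ = 1.85

Secant formula: x_{n+1} = x_n - f(x_n)(x_n - x_{n-1})/(f(x_n) - f(x_{n-1}))

Iteration 1:
  f(0.880000) = -1.247833
  f(1.850000) = 0.465186
  x_2 = 1.850000 - 0.465186×(1.850000 - 0.880000)/(0.465186 - (-1.247833))
       = 1.586588
Iteration 2:
  f(1.850000) = 0.465186
  f(1.586588) = 0.048174
  x_3 = 1.586588 - 0.048174×(1.586588 - 1.850000)/(0.048174 - 0.465186)
       = 1.556158
Iteration 3:
  f(1.586588) = 0.048174
  f(1.556158) = -0.001622
  x_4 = 1.556158 - (-0.001622)×(1.556158 - 1.586588)/(-0.001622 - 0.048174)
       = 1.557149
Iteration 4:
  f(1.556158) = -0.001622
  f(1.557149) = 0.000006
  x_5 = 1.557149 - 0.000006×(1.557149 - 1.556158)/(0.000006 - (-0.001622))
       = 1.557146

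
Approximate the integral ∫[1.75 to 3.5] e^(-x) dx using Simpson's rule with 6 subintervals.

f(x) = e^(-x)
a = 1.75, b = 3.5, n = 6
h = (b - a)/n = 0.291667

Simpson's rule: (h/3)[f(x₀) + 4f(x₁) + 2f(x₂) + ... + f(xₙ)]

x_0 = 1.7500, f(x_0) = 0.173774, coefficient = 1
x_1 = 2.0417, f(x_1) = 0.129812, coefficient = 4
x_2 = 2.3333, f(x_2) = 0.096972, coefficient = 2
x_3 = 2.6250, f(x_3) = 0.072440, coefficient = 4
x_4 = 2.9167, f(x_4) = 0.054114, coefficient = 2
x_5 = 3.2083, f(x_5) = 0.040424, coefficient = 4
x_6 = 3.5000, f(x_6) = 0.030197, coefficient = 1

I ≈ (0.291667/3) × 1.476846 = 0.143582
Exact value: 0.143577
Error: 0.000006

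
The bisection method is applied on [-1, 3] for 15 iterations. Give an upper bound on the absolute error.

Bisection error bound: |error| ≤ (b-a)/2^n
|error| ≤ (3 - (-1))/2^15 = 4/2^15
|error| ≤ 0.0001220703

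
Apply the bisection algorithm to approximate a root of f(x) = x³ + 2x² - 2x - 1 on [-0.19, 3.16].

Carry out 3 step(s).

f(x) = x³ + 2x² - 2x - 1
Initial interval: [-0.19, 3.16]

Iteration 1:
  c_1 = (-0.190000 + 3.160000)/2 = 1.485000
  f(c_1) = f(1.485000) = 3.715209
  f(a) × f(c) < 0, new interval: [-0.190000, 1.485000]
Iteration 2:
  c_2 = (-0.190000 + 1.485000)/2 = 0.647500
  f(c_2) = f(0.647500) = -1.185019
  f(a) × f(c) ≥ 0, new interval: [0.647500, 1.485000]
Iteration 3:
  c_3 = (0.647500 + 1.485000)/2 = 1.066250
  f(c_3) = f(1.066250) = 0.353486
  f(a) × f(c) < 0, new interval: [0.647500, 1.066250]

After 3 iteration(s), the approximation is c_3 = 1.066250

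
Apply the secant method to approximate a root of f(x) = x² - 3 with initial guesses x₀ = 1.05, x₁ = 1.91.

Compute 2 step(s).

f(x) = x² - 3
x₀ = 1.05, x₁ = 1.91

Secant formula: x_{n+1} = x_n - f(x_n)(x_n - x_{n-1})/(f(x_n) - f(x_{n-1}))

Iteration 1:
  f(1.050000) = -1.897500
  f(1.910000) = 0.648100
  x_2 = 1.910000 - 0.648100×(1.910000 - 1.050000)/(0.648100 - (-1.897500))
       = 1.691047
Iteration 2:
  f(1.910000) = 0.648100
  f(1.691047) = -0.140359
  x_3 = 1.691047 - (-0.140359)×(1.691047 - 1.910000)/(-0.140359 - 0.648100)
       = 1.730025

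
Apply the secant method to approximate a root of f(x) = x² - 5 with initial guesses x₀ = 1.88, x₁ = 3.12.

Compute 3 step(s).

f(x) = x² - 5
x₀ = 1.88, x₁ = 3.12

Secant formula: x_{n+1} = x_n - f(x_n)(x_n - x_{n-1})/(f(x_n) - f(x_{n-1}))

Iteration 1:
  f(1.880000) = -1.465600
  f(3.120000) = 4.734400
  x_2 = 3.120000 - 4.734400×(3.120000 - 1.880000)/(4.734400 - (-1.465600))
       = 2.173120
Iteration 2:
  f(3.120000) = 4.734400
  f(2.173120) = -0.277549
  x_3 = 2.173120 - (-0.277549)×(2.173120 - 3.120000)/(-0.277549 - 4.734400)
       = 2.225556
Iteration 3:
  f(2.173120) = -0.277549
  f(2.225556) = -0.046901
  x_4 = 2.225556 - (-0.046901)×(2.225556 - 2.173120)/(-0.046901 - (-0.277549))
       = 2.236218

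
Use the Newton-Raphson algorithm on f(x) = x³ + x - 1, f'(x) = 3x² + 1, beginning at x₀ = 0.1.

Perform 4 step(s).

f(x) = x³ + x - 1
f'(x) = 3x² + 1
x₀ = 0.1

Newton-Raphson formula: x_{n+1} = x_n - f(x_n)/f'(x_n)

Iteration 1:
  f(0.100000) = -0.899000
  f'(0.100000) = 1.030000
  x_1 = 0.100000 - (-0.899000)/1.030000 = 0.972816
Iteration 2:
  f(0.972816) = 0.893459
  f'(0.972816) = 3.839110
  x_2 = 0.972816 - 0.893459/3.839110 = 0.740090
Iteration 3:
  f(0.740090) = 0.145462
  f'(0.740090) = 2.643200
  x_3 = 0.740090 - 0.145462/2.643200 = 0.685058
Iteration 4:
  f(0.685058) = 0.006558
  f'(0.685058) = 2.407911
  x_4 = 0.685058 - 0.006558/2.407911 = 0.682334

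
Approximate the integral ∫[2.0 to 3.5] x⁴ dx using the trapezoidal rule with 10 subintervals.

f(x) = x⁴
a = 2.0, b = 3.5, n = 10
h = (b - a)/n = 0.150000

Trapezoidal rule: (h/2)[f(x₀) + 2f(x₁) + 2f(x₂) + ... + f(xₙ)]

x_0 = 2.0000, f(x_0) = 16.000000, coefficient = 1
x_1 = 2.1500, f(x_1) = 21.367506, coefficient = 2
x_2 = 2.3000, f(x_2) = 27.984100, coefficient = 2
x_3 = 2.4500, f(x_3) = 36.030006, coefficient = 2
x_4 = 2.6000, f(x_4) = 45.697600, coefficient = 2
x_5 = 2.7500, f(x_5) = 57.191406, coefficient = 2
x_6 = 2.9000, f(x_6) = 70.728100, coefficient = 2
x_7 = 3.0500, f(x_7) = 86.536506, coefficient = 2
x_8 = 3.2000, f(x_8) = 104.857600, coefficient = 2
x_9 = 3.3500, f(x_9) = 125.944506, coefficient = 2
x_10 = 3.5000, f(x_10) = 150.062500, coefficient = 1

I ≈ (0.150000/2) × 1318.737162 = 98.905287
Exact value: 98.643750
Error: 0.261537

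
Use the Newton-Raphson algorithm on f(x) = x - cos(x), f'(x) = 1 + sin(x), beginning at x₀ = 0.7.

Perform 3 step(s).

f(x) = x - cos(x)
f'(x) = 1 + sin(x)
x₀ = 0.7

Newton-Raphson formula: x_{n+1} = x_n - f(x_n)/f'(x_n)

Iteration 1:
  f(0.700000) = -0.064842
  f'(0.700000) = 1.644218
  x_1 = 0.700000 - (-0.064842)/1.644218 = 0.739436
Iteration 2:
  f(0.739436) = 0.000588
  f'(0.739436) = 1.673872
  x_2 = 0.739436 - 0.000588/1.673872 = 0.739085
Iteration 3:
  f(0.739085) = 0.000000
  f'(0.739085) = 1.673612
  x_3 = 0.739085 - 0.000000/1.673612 = 0.739085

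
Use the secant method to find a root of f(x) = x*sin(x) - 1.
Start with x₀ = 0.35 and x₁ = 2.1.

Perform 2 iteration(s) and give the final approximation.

f(x) = x*sin(x) - 1
x₀ = 0.35, x₁ = 2.1

Secant formula: x_{n+1} = x_n - f(x_n)(x_n - x_{n-1})/(f(x_n) - f(x_{n-1}))

Iteration 1:
  f(0.350000) = -0.879986
  f(2.100000) = 0.812740
  x_2 = 2.100000 - 0.812740×(2.100000 - 0.350000)/(0.812740 - (-0.879986))
       = 1.259761
Iteration 2:
  f(2.100000) = 0.812740
  f(1.259761) = 0.199314
  x_3 = 1.259761 - 0.199314×(1.259761 - 2.100000)/(0.199314 - 0.812740)
       = 0.986751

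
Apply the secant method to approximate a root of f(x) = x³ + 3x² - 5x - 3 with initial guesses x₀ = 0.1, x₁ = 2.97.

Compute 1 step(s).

f(x) = x³ + 3x² - 5x - 3
x₀ = 0.1, x₁ = 2.97

Secant formula: x_{n+1} = x_n - f(x_n)(x_n - x_{n-1})/(f(x_n) - f(x_{n-1}))

Iteration 1:
  f(0.100000) = -3.469000
  f(2.970000) = 34.810773
  x_2 = 2.970000 - 34.810773×(2.970000 - 0.100000)/(34.810773 - (-3.469000))
       = 0.360086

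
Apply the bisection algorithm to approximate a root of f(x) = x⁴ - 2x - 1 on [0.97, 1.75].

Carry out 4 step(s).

f(x) = x⁴ - 2x - 1
Initial interval: [0.97, 1.75]

Iteration 1:
  c_1 = (0.970000 + 1.750000)/2 = 1.360000
  f(c_1) = f(1.360000) = -0.298980
  f(a) × f(c) ≥ 0, new interval: [1.360000, 1.750000]
Iteration 2:
  c_2 = (1.360000 + 1.750000)/2 = 1.555000
  f(c_2) = f(1.555000) = 1.736845
  f(a) × f(c) < 0, new interval: [1.360000, 1.555000]
Iteration 3:
  c_3 = (1.360000 + 1.555000)/2 = 1.457500
  f(c_3) = f(1.457500) = 0.597677
  f(a) × f(c) < 0, new interval: [1.360000, 1.457500]
Iteration 4:
  c_4 = (1.360000 + 1.457500)/2 = 1.408750
  f(c_4) = f(1.408750) = 0.121044
  f(a) × f(c) < 0, new interval: [1.360000, 1.408750]

After 4 iteration(s), the approximation is c_4 = 1.408750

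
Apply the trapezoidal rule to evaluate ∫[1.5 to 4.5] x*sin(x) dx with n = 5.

f(x) = x*sin(x)
a = 1.5, b = 4.5, n = 5
h = (b - a)/n = 0.600000

Trapezoidal rule: (h/2)[f(x₀) + 2f(x₁) + 2f(x₂) + ... + f(xₙ)]

x_0 = 1.5000, f(x_0) = 1.496242, coefficient = 1
x_1 = 2.1000, f(x_1) = 1.812740, coefficient = 2
x_2 = 2.7000, f(x_2) = 1.153926, coefficient = 2
x_3 = 3.3000, f(x_3) = -0.520561, coefficient = 2
x_4 = 3.9000, f(x_4) = -2.682288, coefficient = 2
x_5 = 4.5000, f(x_5) = -4.398886, coefficient = 1

I ≈ (0.600000/2) × -3.375010 = -1.012503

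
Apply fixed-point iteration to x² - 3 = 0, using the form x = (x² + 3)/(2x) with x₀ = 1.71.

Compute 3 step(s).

Equation: x² - 3 = 0
Fixed-point form: x = (x² + 3)/(2x)
x₀ = 1.71

x_1 = g(1.710000) = 1.732193
x_2 = g(1.732193) = 1.732051
x_3 = g(1.732051) = 1.732051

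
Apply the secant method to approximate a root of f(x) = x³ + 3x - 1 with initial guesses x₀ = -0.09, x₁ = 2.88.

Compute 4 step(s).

f(x) = x³ + 3x - 1
x₀ = -0.09, x₁ = 2.88

Secant formula: x_{n+1} = x_n - f(x_n)(x_n - x_{n-1})/(f(x_n) - f(x_{n-1}))

Iteration 1:
  f(-0.090000) = -1.270729
  f(2.880000) = 31.527872
  x_2 = 2.880000 - 31.527872×(2.880000 - (-0.090000))/(31.527872 - (-1.270729))
       = 0.025068
Iteration 2:
  f(2.880000) = 31.527872
  f(0.025068) = -0.924781
  x_3 = 0.025068 - (-0.924781)×(0.025068 - 2.880000)/(-0.924781 - 31.527872)
       = 0.106423
Iteration 3:
  f(0.025068) = -0.924781
  f(0.106423) = -0.679526
  x_4 = 0.106423 - (-0.679526)×(0.106423 - 0.025068)/(-0.679526 - (-0.924781))
       = 0.331833
Iteration 4:
  f(0.106423) = -0.679526
  f(0.331833) = 0.032038
  x_5 = 0.331833 - 0.032038×(0.331833 - 0.106423)/(0.032038 - (-0.679526))
       = 0.321684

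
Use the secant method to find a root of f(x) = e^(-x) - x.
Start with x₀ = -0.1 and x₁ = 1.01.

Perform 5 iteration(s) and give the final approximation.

f(x) = e^(-x) - x
x₀ = -0.1, x₁ = 1.01

Secant formula: x_{n+1} = x_n - f(x_n)(x_n - x_{n-1})/(f(x_n) - f(x_{n-1}))

Iteration 1:
  f(-0.100000) = 1.205171
  f(1.010000) = -0.645781
  x_2 = 1.010000 - (-0.645781)×(1.010000 - (-0.100000))/(-0.645781 - 1.205171)
       = 0.622731
Iteration 2:
  f(1.010000) = -0.645781
  f(0.622731) = -0.086253
  x_3 = 0.622731 - (-0.086253)×(0.622731 - 1.010000)/(-0.086253 - (-0.645781))
       = 0.563032
Iteration 3:
  f(0.622731) = -0.086253
  f(0.563032) = 0.006448
  x_4 = 0.563032 - 0.006448×(0.563032 - 0.622731)/(0.006448 - (-0.086253))
       = 0.567184
Iteration 4:
  f(0.563032) = 0.006448
  f(0.567184) = -0.000064
  x_5 = 0.567184 - (-0.000064)×(0.567184 - 0.563032)/(-0.000064 - 0.006448)
       = 0.567143
Iteration 5:
  f(0.567184) = -0.000064
  f(0.567143) = 0.000000
  x_6 = 0.567143 - 0.000000×(0.567143 - 0.567184)/(0.000000 - (-0.000064))
       = 0.567143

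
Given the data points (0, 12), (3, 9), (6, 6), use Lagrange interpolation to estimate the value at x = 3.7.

Lagrange interpolation formula:
P(x) = Σ yᵢ × Lᵢ(x)
where Lᵢ(x) = Π_{j≠i} (x - xⱼ)/(xᵢ - xⱼ)

L_0(3.7) = (3.7 - 3)/(0 - 3) × (3.7 - 6)/(0 - 6) = -0.089444
L_1(3.7) = (3.7 - 0)/(3 - 0) × (3.7 - 6)/(3 - 6) = 0.945556
L_2(3.7) = (3.7 - 0)/(6 - 0) × (3.7 - 3)/(6 - 3) = 0.143889

P(3.7) = 12×L_0(3.7) + 9×L_1(3.7) + 6×L_2(3.7)
P(3.7) = 8.300000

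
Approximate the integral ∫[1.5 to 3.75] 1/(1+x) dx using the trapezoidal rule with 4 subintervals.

f(x) = 1/(1+x)
a = 1.5, b = 3.75, n = 4
h = (b - a)/n = 0.562500

Trapezoidal rule: (h/2)[f(x₀) + 2f(x₁) + 2f(x₂) + ... + f(xₙ)]

x_0 = 1.5000, f(x_0) = 0.400000, coefficient = 1
x_1 = 2.0625, f(x_1) = 0.326531, coefficient = 2
x_2 = 2.6250, f(x_2) = 0.275862, coefficient = 2
x_3 = 3.1875, f(x_3) = 0.238806, coefficient = 2
x_4 = 3.7500, f(x_4) = 0.210526, coefficient = 1

I ≈ (0.562500/2) × 2.292924 = 0.644885
Exact value: 0.641854
Error: 0.003031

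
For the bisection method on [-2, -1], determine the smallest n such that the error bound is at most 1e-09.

We need (b-a)/2^n ≤ 1e-09
(-1 - (-2))/2^n ≤ 1e-09
1/2^n ≤ 1e-09
2^n ≥ 1000000000
n ≥ log₂(1000000000) = 29.90
n ≥ 30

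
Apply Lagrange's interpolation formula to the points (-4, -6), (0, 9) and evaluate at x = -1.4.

Lagrange interpolation formula:
P(x) = Σ yᵢ × Lᵢ(x)
where Lᵢ(x) = Π_{j≠i} (x - xⱼ)/(xᵢ - xⱼ)

L_0(-1.4) = (-1.4 - 0)/(-4 - 0) = 0.350000
L_1(-1.4) = (-1.4 - (-4))/(0 - (-4)) = 0.650000

P(-1.4) = (-6)×L_0(-1.4) + 9×L_1(-1.4)
P(-1.4) = 3.750000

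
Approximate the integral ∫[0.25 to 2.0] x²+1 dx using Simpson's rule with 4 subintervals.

f(x) = x²+1
a = 0.25, b = 2.0, n = 4
h = (b - a)/n = 0.437500

Simpson's rule: (h/3)[f(x₀) + 4f(x₁) + 2f(x₂) + ... + f(xₙ)]

x_0 = 0.2500, f(x_0) = 1.062500, coefficient = 1
x_1 = 0.6875, f(x_1) = 1.472656, coefficient = 4
x_2 = 1.1250, f(x_2) = 2.265625, coefficient = 2
x_3 = 1.5625, f(x_3) = 3.441406, coefficient = 4
x_4 = 2.0000, f(x_4) = 5.000000, coefficient = 1

I ≈ (0.437500/3) × 30.250000 = 4.411458
Exact value: 4.411458
Error: 0.000000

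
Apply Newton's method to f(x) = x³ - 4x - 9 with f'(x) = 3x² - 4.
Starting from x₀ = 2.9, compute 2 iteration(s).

f(x) = x³ - 4x - 9
f'(x) = 3x² - 4
x₀ = 2.9

Newton-Raphson formula: x_{n+1} = x_n - f(x_n)/f'(x_n)

Iteration 1:
  f(2.900000) = 3.789000
  f'(2.900000) = 21.230000
  x_1 = 2.900000 - 3.789000/21.230000 = 2.721526
Iteration 2:
  f(2.721526) = 0.271435
  f'(2.721526) = 18.220114
  x_2 = 2.721526 - 0.271435/18.220114 = 2.706629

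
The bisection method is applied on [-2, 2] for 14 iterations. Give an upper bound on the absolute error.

Bisection error bound: |error| ≤ (b-a)/2^n
|error| ≤ (2 - (-2))/2^14 = 4/2^14
|error| ≤ 0.0002441406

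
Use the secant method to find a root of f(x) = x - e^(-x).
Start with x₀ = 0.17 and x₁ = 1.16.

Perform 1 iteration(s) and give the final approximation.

f(x) = x - e^(-x)
x₀ = 0.17, x₁ = 1.16

Secant formula: x_{n+1} = x_n - f(x_n)(x_n - x_{n-1})/(f(x_n) - f(x_{n-1}))

Iteration 1:
  f(0.170000) = -0.673665
  f(1.160000) = 0.846514
  x_2 = 1.160000 - 0.846514×(1.160000 - 0.170000)/(0.846514 - (-0.673665))
       = 0.608717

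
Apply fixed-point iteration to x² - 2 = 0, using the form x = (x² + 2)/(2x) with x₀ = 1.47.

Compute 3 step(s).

Equation: x² - 2 = 0
Fixed-point form: x = (x² + 2)/(2x)
x₀ = 1.47

x_1 = g(1.470000) = 1.415272
x_2 = g(1.415272) = 1.414214
x_3 = g(1.414214) = 1.414214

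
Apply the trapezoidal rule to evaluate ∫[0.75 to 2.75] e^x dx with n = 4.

f(x) = e^x
a = 0.75, b = 2.75, n = 4
h = (b - a)/n = 0.500000

Trapezoidal rule: (h/2)[f(x₀) + 2f(x₁) + 2f(x₂) + ... + f(xₙ)]

x_0 = 0.7500, f(x_0) = 2.117000, coefficient = 1
x_1 = 1.2500, f(x_1) = 3.490343, coefficient = 2
x_2 = 1.7500, f(x_2) = 5.754603, coefficient = 2
x_3 = 2.2500, f(x_3) = 9.487736, coefficient = 2
x_4 = 2.7500, f(x_4) = 15.642632, coefficient = 1

I ≈ (0.500000/2) × 55.224995 = 13.806249
Exact value: 13.525632
Error: 0.280617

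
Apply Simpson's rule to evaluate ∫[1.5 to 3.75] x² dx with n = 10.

f(x) = x²
a = 1.5, b = 3.75, n = 10
h = (b - a)/n = 0.225000

Simpson's rule: (h/3)[f(x₀) + 4f(x₁) + 2f(x₂) + ... + f(xₙ)]

x_0 = 1.5000, f(x_0) = 2.250000, coefficient = 1
x_1 = 1.7250, f(x_1) = 2.975625, coefficient = 4
x_2 = 1.9500, f(x_2) = 3.802500, coefficient = 2
x_3 = 2.1750, f(x_3) = 4.730625, coefficient = 4
x_4 = 2.4000, f(x_4) = 5.760000, coefficient = 2
x_5 = 2.6250, f(x_5) = 6.890625, coefficient = 4
x_6 = 2.8500, f(x_6) = 8.122500, coefficient = 2
x_7 = 3.0750, f(x_7) = 9.455625, coefficient = 4
x_8 = 3.3000, f(x_8) = 10.890000, coefficient = 2
x_9 = 3.5250, f(x_9) = 12.425625, coefficient = 4
x_10 = 3.7500, f(x_10) = 14.062500, coefficient = 1

I ≈ (0.225000/3) × 219.375000 = 16.453125
Exact value: 16.453125
Error: 0.000000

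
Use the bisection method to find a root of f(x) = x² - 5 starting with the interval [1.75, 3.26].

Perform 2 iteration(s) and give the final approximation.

f(x) = x² - 5
Initial interval: [1.75, 3.26]

Iteration 1:
  c_1 = (1.750000 + 3.260000)/2 = 2.505000
  f(c_1) = f(2.505000) = 1.275025
  f(a) × f(c) < 0, new interval: [1.750000, 2.505000]
Iteration 2:
  c_2 = (1.750000 + 2.505000)/2 = 2.127500
  f(c_2) = f(2.127500) = -0.473744
  f(a) × f(c) ≥ 0, new interval: [2.127500, 2.505000]

After 2 iteration(s), the approximation is c_2 = 2.127500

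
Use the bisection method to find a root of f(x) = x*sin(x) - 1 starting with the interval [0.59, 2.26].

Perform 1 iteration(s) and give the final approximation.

f(x) = x*sin(x) - 1
Initial interval: [0.59, 2.26]

Iteration 1:
  c_1 = (0.590000 + 2.260000)/2 = 1.425000
  f(c_1) = f(1.425000) = 0.409882
  f(a) × f(c) < 0, new interval: [0.590000, 1.425000]

After 1 iteration(s), the approximation is c_1 = 1.425000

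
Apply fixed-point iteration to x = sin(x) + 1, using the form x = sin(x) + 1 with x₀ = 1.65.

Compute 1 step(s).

Equation: x = sin(x) + 1
Fixed-point form: x = sin(x) + 1
x₀ = 1.65

x_1 = g(1.650000) = 1.996865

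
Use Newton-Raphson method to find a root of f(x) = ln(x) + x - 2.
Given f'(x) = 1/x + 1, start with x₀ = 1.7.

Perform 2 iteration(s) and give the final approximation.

f(x) = ln(x) + x - 2
f'(x) = 1/x + 1
x₀ = 1.7

Newton-Raphson formula: x_{n+1} = x_n - f(x_n)/f'(x_n)

Iteration 1:
  f(1.700000) = 0.230628
  f'(1.700000) = 1.588235
  x_1 = 1.700000 - 0.230628/1.588235 = 1.554790
Iteration 2:
  f(1.554790) = -0.003870
  f'(1.554790) = 1.643174
  x_2 = 1.554790 - (-0.003870)/1.643174 = 1.557145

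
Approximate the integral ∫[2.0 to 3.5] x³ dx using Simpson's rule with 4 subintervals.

f(x) = x³
a = 2.0, b = 3.5, n = 4
h = (b - a)/n = 0.375000

Simpson's rule: (h/3)[f(x₀) + 4f(x₁) + 2f(x₂) + ... + f(xₙ)]

x_0 = 2.0000, f(x_0) = 8.000000, coefficient = 1
x_1 = 2.3750, f(x_1) = 13.396484, coefficient = 4
x_2 = 2.7500, f(x_2) = 20.796875, coefficient = 2
x_3 = 3.1250, f(x_3) = 30.517578, coefficient = 4
x_4 = 3.5000, f(x_4) = 42.875000, coefficient = 1

I ≈ (0.375000/3) × 268.125000 = 33.515625
Exact value: 33.515625
Error: 0.000000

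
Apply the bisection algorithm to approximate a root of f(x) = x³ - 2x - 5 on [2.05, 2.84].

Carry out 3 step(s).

f(x) = x³ - 2x - 5
Initial interval: [2.05, 2.84]

Iteration 1:
  c_1 = (2.050000 + 2.840000)/2 = 2.445000
  f(c_1) = f(2.445000) = 4.726271
  f(a) × f(c) < 0, new interval: [2.050000, 2.445000]
Iteration 2:
  c_2 = (2.050000 + 2.445000)/2 = 2.247500
  f(c_2) = f(2.247500) = 1.857698
  f(a) × f(c) < 0, new interval: [2.050000, 2.247500]
Iteration 3:
  c_3 = (2.050000 + 2.247500)/2 = 2.148750
  f(c_3) = f(2.148750) = 0.623551
  f(a) × f(c) < 0, new interval: [2.050000, 2.148750]

After 3 iteration(s), the approximation is c_3 = 2.148750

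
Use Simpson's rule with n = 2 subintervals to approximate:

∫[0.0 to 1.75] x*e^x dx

f(x) = x*e^x
a = 0.0, b = 1.75, n = 2
h = (b - a)/n = 0.875000

Simpson's rule: (h/3)[f(x₀) + 4f(x₁) + 2f(x₂) + ... + f(xₙ)]

x_0 = 0.0000, f(x_0) = 0.000000, coefficient = 1
x_1 = 0.8750, f(x_1) = 2.099016, coefficient = 4
x_2 = 1.7500, f(x_2) = 10.070555, coefficient = 1

I ≈ (0.875000/3) × 18.466618 = 5.386097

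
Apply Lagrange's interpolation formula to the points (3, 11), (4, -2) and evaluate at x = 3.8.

Lagrange interpolation formula:
P(x) = Σ yᵢ × Lᵢ(x)
where Lᵢ(x) = Π_{j≠i} (x - xⱼ)/(xᵢ - xⱼ)

L_0(3.8) = (3.8 - 4)/(3 - 4) = 0.200000
L_1(3.8) = (3.8 - 3)/(4 - 3) = 0.800000

P(3.8) = 11×L_0(3.8) + (-2)×L_1(3.8)
P(3.8) = 0.600000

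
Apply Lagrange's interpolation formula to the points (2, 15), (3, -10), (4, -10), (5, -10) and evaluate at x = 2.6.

Lagrange interpolation formula:
P(x) = Σ yᵢ × Lᵢ(x)
where Lᵢ(x) = Π_{j≠i} (x - xⱼ)/(xᵢ - xⱼ)

L_0(2.6) = (2.6 - 3)/(2 - 3) × (2.6 - 4)/(2 - 4) × (2.6 - 5)/(2 - 5) = 0.224000
L_1(2.6) = (2.6 - 2)/(3 - 2) × (2.6 - 4)/(3 - 4) × (2.6 - 5)/(3 - 5) = 1.008000
L_2(2.6) = (2.6 - 2)/(4 - 2) × (2.6 - 3)/(4 - 3) × (2.6 - 5)/(4 - 5) = -0.288000
L_3(2.6) = (2.6 - 2)/(5 - 2) × (2.6 - 3)/(5 - 3) × (2.6 - 4)/(5 - 4) = 0.056000

P(2.6) = 15×L_0(2.6) + (-10)×L_1(2.6) + (-10)×L_2(2.6) + (-10)×L_3(2.6)
P(2.6) = -4.400000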